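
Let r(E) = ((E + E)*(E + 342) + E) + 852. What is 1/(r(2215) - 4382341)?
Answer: 1/6948236 ≈ 1.4392e-7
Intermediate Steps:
r(E) = 852 + E + 2*E*(342 + E) (r(E) = ((2*E)*(342 + E) + E) + 852 = (2*E*(342 + E) + E) + 852 = (E + 2*E*(342 + E)) + 852 = 852 + E + 2*E*(342 + E))
1/(r(2215) - 4382341) = 1/((852 + 2*2215² + 685*2215) - 4382341) = 1/((852 + 2*4906225 + 1517275) - 4382341) = 1/((852 + 9812450 + 1517275) - 4382341) = 1/(11330577 - 4382341) = 1/6948236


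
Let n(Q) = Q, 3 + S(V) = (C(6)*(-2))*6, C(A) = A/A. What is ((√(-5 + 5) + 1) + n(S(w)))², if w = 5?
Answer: 196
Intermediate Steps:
C(A) = 1
S(V) = -15 (S(V) = -3 + (1*(-2))*6 = -3 - 2*6 = -3 - 12 = -15)
((√(-5 + 5) + 1) + n(S(w)))² = ((√(-5 + 5) + 1) - 15)² = ((√0 + 1) - 15)² = ((0 + 1) - 15)² = (1 - 15)² = (-14)² = 196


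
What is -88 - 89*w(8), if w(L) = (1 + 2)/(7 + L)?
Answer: -529/5 ≈ -105.80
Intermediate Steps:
w(L) = 3/(7 + L)
-88 - 89*w(8) = -88 - 267/(7 + 8) = -88 - 267/15 = -88 - 89*⅕ = -88 - 89/5 = -529/5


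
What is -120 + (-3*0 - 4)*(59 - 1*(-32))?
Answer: -484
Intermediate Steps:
-120 + (-3*0 - 4)*(59 - 1*(-32)) = -120 + (0 - 4)*(59 + 32) = -120 - 4*91 = -120 - 364 = -484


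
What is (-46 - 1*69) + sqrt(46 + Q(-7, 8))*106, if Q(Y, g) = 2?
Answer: -115 + 424*sqrt(3) ≈ 619.39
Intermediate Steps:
(-46 - 1*69) + sqrt(46 + Q(-7, 8))*106 = (-46 - 1*69) + sqrt(46 + 2)*106 = (-46 - 69) + sqrt(48)*106 = -115 + (4*sqrt(3))*106 = -115 + 424*sqrt(3)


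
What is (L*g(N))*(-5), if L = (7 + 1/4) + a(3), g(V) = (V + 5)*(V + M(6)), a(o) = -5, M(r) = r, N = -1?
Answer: -225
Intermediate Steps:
g(V) = (5 + V)*(6 + V) (g(V) = (V + 5)*(V + 6) = (5 + V)*(6 + V))
L = 9/4 (L = (7 + 1/4) - 5 = 29/4 - 5 = 9/4 ≈ 2.2500)
(L*g(N))*(-5) = (9*(30 + (-1)**2 + 11*(-1))/4)*(-5) = (9*(30 + 1 - 11)/4)*(-5) = ((9/4)*20)*(-5) = 45*(-5) = -225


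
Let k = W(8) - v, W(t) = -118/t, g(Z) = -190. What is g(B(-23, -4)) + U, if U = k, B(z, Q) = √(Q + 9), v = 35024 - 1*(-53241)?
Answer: -353879/4 ≈ -88470.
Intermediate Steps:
v = 88265 (v = 35024 + 53241 = 88265)
B(z, Q) = √(9 + Q)
k = -353119/4 (k = -118/8 - 1*88265 = -118*⅛ - 88265 = -59/4 - 88265 = -353119/4 ≈ -88280.)
U = -353119/4 ≈ -88280.
g(B(-23, -4)) + U = -190 - 353119/4 = -353879/4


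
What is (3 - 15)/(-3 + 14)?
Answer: -12/11 ≈ -1.0909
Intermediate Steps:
(3 - 15)/(-3 + 14) = -12/11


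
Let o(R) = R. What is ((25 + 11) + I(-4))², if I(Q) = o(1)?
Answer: 1369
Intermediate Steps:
I(Q) = 1
((25 + 11) + I(-4))² = ((25 + 11) + 1)² = (36 + 1)² = 37² = 1369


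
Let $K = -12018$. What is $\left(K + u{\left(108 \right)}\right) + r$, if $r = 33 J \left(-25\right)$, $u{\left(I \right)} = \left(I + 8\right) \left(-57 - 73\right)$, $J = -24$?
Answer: $-7298$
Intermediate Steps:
$u{\left(I \right)} = -1040 - 130 I$ ($u{\left(I \right)} = \left(8 + I\right) \left(-130\right) = -1040 - 130 I$)
$r = 19800$ ($r = 33 \left(-24\right) \left(-25\right) = \left(-792\right) \left(-25\right) = 19800$)
$\left(K + u{\left(108 \right)}\right) + r = \left(-12018 - 15080\right) + 19800 = -27098 + 19800 = -7298$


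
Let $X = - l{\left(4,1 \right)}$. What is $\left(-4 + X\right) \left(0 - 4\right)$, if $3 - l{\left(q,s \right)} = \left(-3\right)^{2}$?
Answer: $-8$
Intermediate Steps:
$l{\left(q,s \right)} = -6$ ($l{\left(q,s \right)} = 3 - \left(-3\right)^{2} = 3 - 9 = -6$)
$X = 6$ ($X = \left(-1\right) \left(-6\right) = 6$)
$\left(-4 + X\right) \left(0 - 4\right) = \left(-4 + 6\right) \left(0 - 4\right) = 2 \left(-4\right) = -8$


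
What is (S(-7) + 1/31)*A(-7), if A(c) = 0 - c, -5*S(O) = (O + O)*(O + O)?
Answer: -42497/155 ≈ -274.17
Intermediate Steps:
S(O) = -4*O²/5 (S(O) = -(O + O)*(O + O)/5 = -2*O*2*O/5 = -4*O²/5)
A(c) = -c
(S(-7) + 1/31)*A(-7) = (-⅘*(-7)² + 1/31)*(-1*(-7)) = (-⅘*49 + 1/31)*7 = (-196/5 + 1/31)*7 = -6071/155*7 = -42497/155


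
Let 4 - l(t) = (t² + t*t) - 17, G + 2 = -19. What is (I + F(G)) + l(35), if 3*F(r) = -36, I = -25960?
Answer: -28401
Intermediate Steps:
G = -21 (G = -2 - 19 = -21)
l(t) = 21 - 2*t² (l(t) = 4 - ((t² + t*t) - 17) = 4 - ((t² + t²) - 17) = 4 - (2*t² - 17) = 4 - (-17 + 2*t²) = 4 + (17 - 2*t²) = 21 - 2*t²)
F(r) = -12 (F(r) = (⅓)*(-36) = -12)
(I + F(G)) + l(35) = (-25960 - 12) + (21 - 2*35²) = -25972 + (21 - 2*1225) = -25972 + (21 - 2450) = -25972 - 2429 = -28401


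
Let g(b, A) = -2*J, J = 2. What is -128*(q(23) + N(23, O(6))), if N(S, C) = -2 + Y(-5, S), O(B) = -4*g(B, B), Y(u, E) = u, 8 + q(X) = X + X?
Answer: -3968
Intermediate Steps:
g(b, A) = -4 (g(b, A) = -2*2 = -4)
q(X) = -8 + 2*X (q(X) = -8 + (X + X) = -8 + 2*X)
O(B) = 16 (O(B) = -4*(-4) = 16)
N(S, C) = -7 (N(S, C) = -2 - 5 = -7)
-128*(q(23) + N(23, O(6))) = -128*((-8 + 2*23) - 7) = -128*((-8 + 46) - 7) = -128*(38 - 7) = -128*31 = -3968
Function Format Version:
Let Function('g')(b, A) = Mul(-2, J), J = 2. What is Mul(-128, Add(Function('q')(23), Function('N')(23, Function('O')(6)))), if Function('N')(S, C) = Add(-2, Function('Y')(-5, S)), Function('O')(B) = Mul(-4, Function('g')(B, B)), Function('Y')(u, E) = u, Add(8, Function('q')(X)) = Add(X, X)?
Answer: -3968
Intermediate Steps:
Function('g')(b, A) = -4 (Function('g')(b, A) = Mul(-2, 2) = -4)
Function('q')(X) = Add(-8, Mul(2, X)) (Function('q')(X) = Add(-8, Add(X, X)) = Add(-8, Mul(2, X)))
Function('O')(B) = 16 (Function('O')(B) = Mul(-4, -4) = 16)
Function('N')(S, C) = -7 (Function('N')(S, C) = Add(-2, -5) = -7)
Mul(-128, Add(Function('q')(23), Function('N')(23, Function('O')(6)))) = Mul(-128, Add(Add(-8, Mul(2, 23)), -7)) = Mul(-128, Add(Add(-8, 46), -7)) = Mul(-128, Add(38, -7)) = Mul(-128, 31) = -3968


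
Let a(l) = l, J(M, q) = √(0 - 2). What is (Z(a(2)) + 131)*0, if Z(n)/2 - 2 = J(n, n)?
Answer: 0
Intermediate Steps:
J(M, q) = I*√2 (J(M, q) = √(-2) = I*√2)
Z(n) = 4 + 2*I*√2 (Z(n) = 4 + 2*(I*√2) = 4 + 2*I*√2)
(Z(a(2)) + 131)*0 = ((4 + 2*I*√2) + 131)*0 = (135 + 2*I*√2)*0 = 0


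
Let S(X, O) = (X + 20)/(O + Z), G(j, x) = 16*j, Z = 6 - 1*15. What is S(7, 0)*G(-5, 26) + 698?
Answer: 938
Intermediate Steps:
Z = -9 (Z = 6 - 15 = -9)
S(X, O) = (20 + X)/(-9 + O) (S(X, O) = (X + 20)/(O - 9) = (20 + X)/(-9 + O))
S(7, 0)*G(-5, 26) + 698 = ((20 + 7)/(-9 + 0))*(16*(-5)) + 698 = (27/(-9))*(-80) + 698 = -⅑*27*(-80) + 698 = -3*(-80) + 698 = 240 + 698 = 938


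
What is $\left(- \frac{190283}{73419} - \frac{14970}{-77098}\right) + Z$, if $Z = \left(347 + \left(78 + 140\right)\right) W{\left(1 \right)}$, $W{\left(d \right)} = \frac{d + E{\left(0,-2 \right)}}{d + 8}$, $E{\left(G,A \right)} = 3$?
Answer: $\frac{2111748835564}{8490687093} \approx 248.71$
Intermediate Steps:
$W{\left(d \right)} = \frac{3 + d}{8 + d}$ ($W{\left(d \right)} = \frac{d + 3}{d + 8} = \frac{3 + d}{8 + d}$)
$Z = \frac{2260}{9}$ ($Z = \left(347 + \left(78 + 140\right)\right) \frac{3 + 1}{8 + 1} = \left(347 + 218\right) \frac{1}{9} \cdot 4 = 565 \cdot \frac{1}{9} \cdot 4 = 565 \cdot \frac{4}{9} = \frac{2260}{9} \approx 251.11$)
$\left(- \frac{190283}{73419} - \frac{14970}{-77098}\right) + Z = \left(- \frac{190283}{73419} - \frac{14970}{-77098}\right) + \frac{2260}{9} = \left(\left(-190283\right) \frac{1}{73419} - - \frac{7485}{38549}\right) + \frac{2260}{9} = \left(- \frac{190283}{73419} + \frac{7485}{38549}\right) + \frac{2260}{9} = - \frac{6785678152}{2830229031} + \frac{2260}{9} = \frac{2111748835564}{8490687093}$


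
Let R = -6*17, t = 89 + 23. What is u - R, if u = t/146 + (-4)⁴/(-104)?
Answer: 95190/949 ≈ 100.31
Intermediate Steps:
t = 112
R = -102 (R = -1*102 = -102)
u = -1608/949 (u = 112/146 + (-4)⁴/(-104) = 112*(1/146) + 256*(-1/104) = 56/73 - 32/13 = -1608/949 ≈ -1.6944)
u - R = -1608/949 - 1*(-102) = -1608/949 + 102 = 95190/949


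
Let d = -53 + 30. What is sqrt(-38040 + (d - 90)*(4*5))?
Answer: 10*I*sqrt(403) ≈ 200.75*I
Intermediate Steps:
d = -23
sqrt(-38040 + (d - 90)*(4*5)) = sqrt(-38040 + (-23 - 90)*(4*5)) = sqrt(-38040 - 113*20) = sqrt(-38040 - 2260) = sqrt(-40300) = 10*I*sqrt(403)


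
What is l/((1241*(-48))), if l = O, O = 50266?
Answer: -25133/29784 ≈ -0.84384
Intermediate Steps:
l = 50266
l/((1241*(-48))) = 50266/((1241*(-48))) = 50266/(-59568) = 50266*(-1/59568) = -25133/29784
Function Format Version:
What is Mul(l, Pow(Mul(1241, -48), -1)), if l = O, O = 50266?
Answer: Rational(-25133, 29784) ≈ -0.84384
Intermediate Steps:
l = 50266
Mul(l, Pow(Mul(1241, -48), -1)) = Mul(50266, Pow(Mul(1241, -48), -1)) = Mul(50266, Pow(-59568, -1)) = Mul(50266, Rational(-1, 59568)) = Rational(-25133, 29784)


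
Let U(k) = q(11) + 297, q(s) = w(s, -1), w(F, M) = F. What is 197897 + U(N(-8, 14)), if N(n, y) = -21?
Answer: 198205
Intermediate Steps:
q(s) = s
U(k) = 308 (U(k) = 11 + 297 = 308)
197897 + U(N(-8, 14)) = 197897 + 308 = 198205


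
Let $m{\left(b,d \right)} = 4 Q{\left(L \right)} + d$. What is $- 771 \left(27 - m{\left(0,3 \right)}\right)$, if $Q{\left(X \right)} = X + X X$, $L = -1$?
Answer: $-18504$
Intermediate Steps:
$Q{\left(X \right)} = X + X^{2}$
$m{\left(b,d \right)} = d$ ($m{\left(b,d \right)} = 4 \left(- (1 - 1)\right) + d = 4 \left(\left(-1\right) 0\right) + d = 4 \cdot 0 + d = 0 + d = d$)
$- 771 \left(27 - m{\left(0,3 \right)}\right) = - 771 \left(27 - 3\right) = \left(-771\right) 24 = -18504$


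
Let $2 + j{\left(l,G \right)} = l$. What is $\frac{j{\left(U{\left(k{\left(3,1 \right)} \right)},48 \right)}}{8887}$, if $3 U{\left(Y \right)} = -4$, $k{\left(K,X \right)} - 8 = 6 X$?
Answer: $- \frac{10}{26661} \approx -0.00037508$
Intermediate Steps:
$k{\left(K,X \right)} = 8 + 6 X$
$U{\left(Y \right)} = - \frac{4}{3}$ ($U{\left(Y \right)} = \frac{1}{3} \left(-4\right) = - \frac{4}{3}$)
$j{\left(l,G \right)} = -2 + l$
$\frac{j{\left(U{\left(k{\left(3,1 \right)} \right)},48 \right)}}{8887} = \frac{-2 - \frac{4}{3}}{8887} = \left(- \frac{10}{3}\right) \frac{1}{8887} = - \frac{10}{26661}$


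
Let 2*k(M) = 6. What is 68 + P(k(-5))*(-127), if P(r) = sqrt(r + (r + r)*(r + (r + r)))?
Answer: 68 - 127*sqrt(57) ≈ -890.83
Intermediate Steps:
k(M) = 3 (k(M) = (1/2)*6 = 3)
P(r) = sqrt(r + 6*r**2) (P(r) = sqrt(r + (2*r)*(r + 2*r)) = sqrt(r + (2*r)*(3*r)) = sqrt(r + 6*r**2))
68 + P(k(-5))*(-127) = 68 + sqrt(3*(1 + 6*3))*(-127) = 68 + sqrt(3*(1 + 18))*(-127) = 68 + sqrt(3*19)*(-127) = 68 + sqrt(57)*(-127) = 68 - 127*sqrt(57)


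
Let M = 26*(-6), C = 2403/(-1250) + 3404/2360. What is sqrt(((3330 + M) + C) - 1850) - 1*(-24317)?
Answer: 24317 + sqrt(2879483141)/1475 ≈ 24353.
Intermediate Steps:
C = -17701/36875 (C = 2403*(-1/1250) + 3404*(1/2360) = -2403/1250 + 851/590 = -17701/36875 ≈ -0.48003)
M = -156
sqrt(((3330 + M) + C) - 1850) - 1*(-24317) = sqrt(((3330 - 156) - 17701/36875) - 1850) - 1*(-24317) = sqrt((3174 - 17701/36875) - 1850) + 24317 = sqrt(117023549/36875 - 1850) + 24317 = sqrt(48804799/36875) + 24317 = sqrt(2879483141)/1475 + 24317 = 24317 + sqrt(2879483141)/1475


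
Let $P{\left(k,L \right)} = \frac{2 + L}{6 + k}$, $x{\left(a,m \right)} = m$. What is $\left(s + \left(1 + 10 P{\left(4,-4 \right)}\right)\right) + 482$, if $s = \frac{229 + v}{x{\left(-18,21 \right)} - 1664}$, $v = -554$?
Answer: $\frac{790608}{1643} \approx 481.2$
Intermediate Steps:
$P{\left(k,L \right)} = \frac{2 + L}{6 + k}$
$s = \frac{325}{1643}$ ($s = \frac{229 - 554}{21 - 1664} = - \frac{325}{-1643} = \left(-325\right) \left(- \frac{1}{1643}\right) = \frac{325}{1643} \approx 0.19781$)
$\left(s + \left(1 + 10 P{\left(4,-4 \right)}\right)\right) + 482 = \left(\frac{325}{1643} + \left(1 + 10 \frac{2 - 4}{6 + 4}\right)\right) + 482 = \left(\frac{325}{1643} + \left(1 + 10 \cdot \frac{1}{10} \left(-2\right)\right)\right) + 482 = \left(\frac{325}{1643} + \left(1 + 10 \left(- \frac{1}{5}\right)\right)\right) + 482 = \left(\frac{325}{1643} + \left(1 - 2\right)\right) + 482 = \left(\frac{325}{1643} - 1\right) + 482 = - \frac{1318}{1643} + 482 = \frac{790608}{1643}$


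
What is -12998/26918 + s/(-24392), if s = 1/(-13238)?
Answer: -2098535509245/4345928542864 ≈ -0.48287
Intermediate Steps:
s = -1/13238 ≈ -7.5540e-5
-12998/26918 + s/(-24392) = -12998/26918 - 1/13238/(-24392) = -12998*1/26918 - 1/13238*(-1/24392) = -6499/13459 + 1/322901296 = -2098535509245/4345928542864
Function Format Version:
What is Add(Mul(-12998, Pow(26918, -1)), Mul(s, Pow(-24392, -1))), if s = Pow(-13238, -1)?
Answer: Rational(-2098535509245, 4345928542864) ≈ -0.48287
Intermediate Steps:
s = Rational(-1, 13238) ≈ -7.5540e-5
Add(Mul(-12998, Pow(26918, -1)), Mul(s, Pow(-24392, -1))) = Add(Mul(-12998, Pow(26918, -1)), Mul(Rational(-1, 13238), Pow(-24392, -1))) = Add(Mul(-12998, Rational(1, 26918)), Mul(Rational(-1, 13238), Rational(-1, 24392))) = Add(Rational(-6499, 13459), Rational(1, 322901296)) = Rational(-2098535509245, 4345928542864)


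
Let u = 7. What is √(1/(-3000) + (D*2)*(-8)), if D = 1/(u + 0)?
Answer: I*√10081470/2100 ≈ 1.512*I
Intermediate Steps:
D = ⅐ (D = 1/(7 + 0) = 1/7 = ⅐ ≈ 0.14286)
√(1/(-3000) + (D*2)*(-8)) = √(1/(-3000) + ((⅐)*2)*(-8)) = √(-1/3000 + (2/7)*(-8)) = √(-1/3000 - 16/7) = √(-48007/21000) = I*√10081470/2100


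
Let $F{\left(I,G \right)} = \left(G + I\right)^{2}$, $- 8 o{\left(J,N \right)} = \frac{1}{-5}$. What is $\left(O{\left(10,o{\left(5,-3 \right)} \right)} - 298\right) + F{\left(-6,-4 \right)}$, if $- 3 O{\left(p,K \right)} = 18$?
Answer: $-204$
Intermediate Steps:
$o{\left(J,N \right)} = \frac{1}{40}$ ($o{\left(J,N \right)} = - \frac{1}{8 \left(-5\right)} = \left(- \frac{1}{8}\right) \left(- \frac{1}{5}\right) = \frac{1}{40}$)
$O{\left(p,K \right)} = -6$ ($O{\left(p,K \right)} = \left(- \frac{1}{3}\right) 18 = -6$)
$\left(O{\left(10,o{\left(5,-3 \right)} \right)} - 298\right) + F{\left(-6,-4 \right)} = \left(-6 - 298\right) + \left(-4 - 6\right)^{2} = -304 + \left(-10\right)^{2} = -304 + 100 = -204$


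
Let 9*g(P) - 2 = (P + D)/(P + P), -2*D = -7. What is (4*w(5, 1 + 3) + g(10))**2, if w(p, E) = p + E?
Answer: 170746489/129600 ≈ 1317.5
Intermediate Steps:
D = 7/2 (D = -1/2*(-7) = 7/2 ≈ 3.5000)
w(p, E) = E + p
g(P) = 2/9 + (7/2 + P)/(18*P) (g(P) = 2/9 + ((P + 7/2)/(P + P))/9 = 2/9 + ((7/2 + P)/((2*P)))/9 = 2/9 + ((7/2 + P)*(1/(2*P)))/9 = 2/9 + ((7/2 + P)/(2*P))/9 = 2/9 + (7/2 + P)/(18*P))
(4*w(5, 1 + 3) + g(10))**2 = (4*((1 + 3) + 5) + (1/36)*(7 + 10*10)/10)**2 = (4*(4 + 5) + (1/36)*(1/10)*(7 + 100))**2 = (4*9 + (1/36)*(1/10)*107)**2 = (36 + 107/360)**2 = (13067/360)**2 = 170746489/129600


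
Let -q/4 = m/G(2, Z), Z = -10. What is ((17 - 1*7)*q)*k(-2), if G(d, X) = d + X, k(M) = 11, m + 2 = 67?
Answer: 3575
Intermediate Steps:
m = 65 (m = -2 + 67 = 65)
G(d, X) = X + d
q = 65/2 (q = -260/(-10 + 2) = -260/(-8) = -260*(-1)/8 = -4*(-65/8) = 65/2 ≈ 32.500)
((17 - 1*7)*q)*k(-2) = ((17 - 1*7)*(65/2))*11 = ((17 - 7)*(65/2))*11 = (10*(65/2))*11 = 325*11 = 3575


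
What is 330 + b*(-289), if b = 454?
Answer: -130876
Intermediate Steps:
330 + b*(-289) = 330 + 454*(-289) = 330 - 131206 = -130876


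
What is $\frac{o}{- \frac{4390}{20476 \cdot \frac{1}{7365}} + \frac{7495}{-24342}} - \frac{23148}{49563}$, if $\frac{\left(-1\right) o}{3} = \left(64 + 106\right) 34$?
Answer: $\frac{1139270396662448}{108376043374481} \approx 10.512$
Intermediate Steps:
$o = -17340$ ($o = - 3 \left(64 + 106\right) 34 = - 3 \cdot 170 \cdot 34 = \left(-3\right) 5780 = -17340$)
$\frac{o}{- \frac{4390}{20476 \cdot \frac{1}{7365}} + \frac{7495}{-24342}} - \frac{23148}{49563} = - \frac{17340}{- \frac{4390}{20476 \cdot \frac{1}{7365}} + \frac{7495}{-24342}} - \frac{23148}{49563} = - \frac{17340}{- \frac{4390}{20476 \cdot \frac{1}{7365}} + 7495 \left(- \frac{1}{24342}\right)} - \frac{2572}{5507} = - \frac{17340}{- \frac{4390}{\frac{20476}{7365}} - \frac{7495}{24342}} - \frac{2572}{5507} = - \frac{17340}{\left(-4390\right) \frac{7365}{20476} - \frac{7495}{24342}} - \frac{2572}{5507} = - \frac{17340}{- \frac{16166175}{10238} - \frac{7495}{24342}} - \frac{2572}{5507} = - \frac{17340}{- \frac{98398441415}{62303349}} - \frac{2572}{5507} = \left(-17340\right) \left(- \frac{62303349}{98398441415}\right) - \frac{2572}{5507} = \frac{216068014332}{19679688283} - \frac{2572}{5507} = \frac{1139270396662448}{108376043374481}$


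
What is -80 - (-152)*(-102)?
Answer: -15584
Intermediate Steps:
-80 - (-152)*(-102) = -80 - 152*102 = -80 - 15504 = -15584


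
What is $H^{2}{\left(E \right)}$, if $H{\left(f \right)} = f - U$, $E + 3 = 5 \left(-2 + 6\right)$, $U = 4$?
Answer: $169$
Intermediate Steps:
$E = 17$ ($E = -3 + 5 \left(-2 + 6\right) = -3 + 5 \cdot 4 = -3 + 20 = 17$)
$H{\left(f \right)} = -4 + f$ ($H{\left(f \right)} = f - 4 = -4 + f$)
$H^{2}{\left(E \right)} = \left(-4 + 17\right)^{2} = 13^{2} = 169$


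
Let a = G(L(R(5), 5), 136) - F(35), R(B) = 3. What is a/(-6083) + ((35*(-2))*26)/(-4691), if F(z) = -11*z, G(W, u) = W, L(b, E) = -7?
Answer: 1328266/4076479 ≈ 0.32584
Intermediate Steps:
a = 378 (a = -7 - (-11)*35 = -7 - 1*(-385) = -7 + 385 = 378)
a/(-6083) + ((35*(-2))*26)/(-4691) = 378/(-6083) + ((35*(-2))*26)/(-4691) = 378*(-1/6083) - 70*26*(-1/4691) = -54/869 - 1820*(-1/4691) = -54/869 + 1820/4691 = 1328266/4076479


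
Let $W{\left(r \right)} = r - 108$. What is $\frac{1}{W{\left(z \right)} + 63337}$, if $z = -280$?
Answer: $\frac{1}{62949} \approx 1.5886 \cdot 10^{-5}$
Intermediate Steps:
$W{\left(r \right)} = -108 + r$ ($W{\left(r \right)} = r - 108 = -108 + r$)
$\frac{1}{W{\left(z \right)} + 63337} = \frac{1}{\left(-108 - 280\right) + 63337} = \frac{1}{-388 + 63337} = \frac{1}{62949}$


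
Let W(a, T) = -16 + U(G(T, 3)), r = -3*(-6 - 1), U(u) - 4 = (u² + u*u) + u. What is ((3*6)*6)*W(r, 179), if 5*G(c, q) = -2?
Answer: -32616/25 ≈ -1304.6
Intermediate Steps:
G(c, q) = -⅖ (G(c, q) = (⅕)*(-2) = -⅖)
U(u) = 4 + u + 2*u² (U(u) = 4 + ((u² + u*u) + u) = 4 + ((u² + u²) + u) = 4 + (2*u² + u) = 4 + (u + 2*u²) = 4 + u + 2*u²)
r = 21 (r = -3*(-7) = 21)
W(a, T) = -302/25 (W(a, T) = -16 + (4 - ⅖ + 2*(-⅖)²) = -16 + (4 - ⅖ + 2*(4/25)) = -16 + (4 - ⅖ + 8/25) = -16 + 98/25 = -302/25)
((3*6)*6)*W(r, 179) = ((3*6)*6)*(-302/25) = (18*6)*(-302/25) = 108*(-302/25) = -32616/25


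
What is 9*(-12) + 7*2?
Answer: -94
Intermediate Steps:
9*(-12) + 7*2 = -108 + 14 = -94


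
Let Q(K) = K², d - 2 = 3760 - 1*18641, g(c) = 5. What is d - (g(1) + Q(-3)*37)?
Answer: -15217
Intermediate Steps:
d = -14879 (d = 2 + (3760 - 1*18641) = 2 + (3760 - 18641) = 2 - 14881 = -14879)
d - (g(1) + Q(-3)*37) = -14879 - (5 + (-3)²*37) = -14879 - (5 + 9*37) = -14879 - (5 + 333) = -14879 - 1*338 = -14879 - 338 = -15217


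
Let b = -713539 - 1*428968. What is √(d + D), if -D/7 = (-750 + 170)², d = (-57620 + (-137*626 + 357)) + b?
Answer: 2*I*√910083 ≈ 1908.0*I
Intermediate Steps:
b = -1142507 (b = -713539 - 428968 = -1142507)
d = -1285532 (d = (-57620 + (-137*626 + 357)) - 1142507 = (-57620 + (-85762 + 357)) - 1142507 = (-57620 - 85405) - 1142507 = -143025 - 1142507 = -1285532)
D = -2354800 (D = -7*(-750 + 170)² = -7*(-580)² = -7*336400 = -2354800)
√(d + D) = √(-1285532 - 2354800) = √(-3640332) = 2*I*√910083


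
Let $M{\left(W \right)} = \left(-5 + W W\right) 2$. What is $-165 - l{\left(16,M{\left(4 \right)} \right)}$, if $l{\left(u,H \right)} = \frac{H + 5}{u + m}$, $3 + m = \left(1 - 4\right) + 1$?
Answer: $- \frac{1842}{11} \approx -167.45$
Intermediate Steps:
$m = -5$ ($m = -3 + \left(\left(1 - 4\right) + 1\right) = -3 + \left(-3 + 1\right) = -3 - 2 = -5$)
$M{\left(W \right)} = -10 + 2 W^{2}$ ($M{\left(W \right)} = \left(-5 + W^{2}\right) 2 = -10 + 2 W^{2}$)
$l{\left(u,H \right)} = \frac{5 + H}{-5 + u}$ ($l{\left(u,H \right)} = \frac{H + 5}{u - 5} = \frac{5 + H}{-5 + u}$)
$-165 - l{\left(16,M{\left(4 \right)} \right)} = -165 - \frac{5 - \left(10 - 2 \cdot 4^{2}\right)}{-5 + 16} = -165 - \frac{5 + \left(-10 + 2 \cdot 16\right)}{11} = -165 - \frac{5 + \left(-10 + 32\right)}{11} = -165 - \frac{5 + 22}{11} = -165 - \frac{1}{11} \cdot 27 = -165 - \frac{27}{11} = - \frac{1842}{11}$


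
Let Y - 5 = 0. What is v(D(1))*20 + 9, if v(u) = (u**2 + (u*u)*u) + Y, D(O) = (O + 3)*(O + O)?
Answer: 11629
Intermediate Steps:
Y = 5 (Y = 5 + 0 = 5)
D(O) = 2*O*(3 + O) (D(O) = (3 + O)*(2*O) = 2*O*(3 + O))
v(u) = 5 + u**2 + u**3 (v(u) = (u**2 + (u*u)*u) + 5 = (u**2 + u**2*u) + 5 = (u**2 + u**3) + 5 = 5 + u**2 + u**3)
v(D(1))*20 + 9 = (5 + (2*1*(3 + 1))**2 + (2*1*(3 + 1))**3)*20 + 9 = (5 + (2*1*4)**2 + (2*1*4)**3)*20 + 9 = (5 + 8**2 + 8**3)*20 + 9 = (5 + 64 + 512)*20 + 9 = 581*20 + 9 = 11620 + 9 = 11629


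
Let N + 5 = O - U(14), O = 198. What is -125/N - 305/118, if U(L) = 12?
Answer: -69955/21358 ≈ -3.2754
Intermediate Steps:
N = 181 (N = -5 + (198 - 1*12) = -5 + (198 - 12) = -5 + 186 = 181)
-125/N - 305/118 = -125/181 - 305/118 = -69955/21358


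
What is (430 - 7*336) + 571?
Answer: -1351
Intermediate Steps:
(430 - 7*336) + 571 = (430 - 2352) + 571 = -1922 + 571 = -1351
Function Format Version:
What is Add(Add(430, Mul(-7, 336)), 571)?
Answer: -1351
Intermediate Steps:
Add(Add(430, Mul(-7, 336)), 571) = Add(Add(430, -2352), 571) = Add(-1922, 571) = -1351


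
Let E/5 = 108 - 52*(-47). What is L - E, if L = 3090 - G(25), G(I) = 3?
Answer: -9673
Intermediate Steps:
E = 12760 (E = 5*(108 - 52*(-47)) = 5*(108 + 2444) = 5*2552 = 12760)
L = 3087 (L = 3090 - 1*3 = 3090 - 3 = 3087)
L - E = 3087 - 1*12760 = 3087 - 12760 = -9673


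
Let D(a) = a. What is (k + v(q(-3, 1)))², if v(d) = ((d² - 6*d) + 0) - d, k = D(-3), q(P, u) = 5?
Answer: 169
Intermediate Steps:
k = -3
v(d) = d² - 7*d (v(d) = (d² - 6*d) - d = d² - 7*d)
(k + v(q(-3, 1)))² = (-3 + 5*(-7 + 5))² = (-3 + 5*(-2))² = (-3 - 10)² = (-13)² = 169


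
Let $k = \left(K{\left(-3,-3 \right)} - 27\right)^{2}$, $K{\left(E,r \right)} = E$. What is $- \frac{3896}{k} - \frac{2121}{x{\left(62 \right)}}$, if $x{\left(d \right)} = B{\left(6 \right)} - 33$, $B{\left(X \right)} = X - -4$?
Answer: $\frac{454823}{5175} \approx 87.889$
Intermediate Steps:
$B{\left(X \right)} = 4 + X$ ($B{\left(X \right)} = X + 4 = 4 + X$)
$x{\left(d \right)} = -23$ ($x{\left(d \right)} = \left(4 + 6\right) - 33 = 10 - 33 = -23$)
$k = 900$ ($k = \left(-3 - 27\right)^{2} = \left(-30\right)^{2} = 900$)
$- \frac{3896}{k} - \frac{2121}{x{\left(62 \right)}} = - \frac{3896}{900} - \frac{2121}{-23} = \left(-3896\right) \frac{1}{900} - - \frac{2121}{23} = - \frac{974}{225} + \frac{2121}{23} = \frac{454823}{5175}$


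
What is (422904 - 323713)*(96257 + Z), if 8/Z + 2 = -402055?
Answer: 3838771116381431/402057 ≈ 9.5478e+9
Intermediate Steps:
Z = -8/402057 (Z = 8/(-2 - 402055) = 8/(-402057) = 8*(-1/402057) = -8/402057 ≈ -1.9898e-5)
(422904 - 323713)*(96257 + Z) = (422904 - 323713)*(96257 - 8/402057) = 99191*(38700800641/402057) = 3838771116381431/402057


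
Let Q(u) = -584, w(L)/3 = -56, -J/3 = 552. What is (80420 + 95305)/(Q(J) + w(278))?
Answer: -175725/752 ≈ -233.68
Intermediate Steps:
J = -1656 (J = -3*552 = -1656)
w(L) = -168 (w(L) = 3*(-56) = -168)
(80420 + 95305)/(Q(J) + w(278)) = (80420 + 95305)/(-584 - 168) = 175725/(-752) = 175725*(-1/752) = -175725/752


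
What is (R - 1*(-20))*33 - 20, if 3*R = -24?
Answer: 376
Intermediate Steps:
R = -8 (R = (⅓)*(-24) = -8)
(R - 1*(-20))*33 - 20 = (-8 - 1*(-20))*33 - 20 = (-8 + 20)*33 - 20 = 12*33 - 20 = 396 - 20 = 376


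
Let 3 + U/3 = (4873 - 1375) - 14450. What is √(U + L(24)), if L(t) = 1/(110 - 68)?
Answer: I*√57973818/42 ≈ 181.29*I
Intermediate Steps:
L(t) = 1/42
U = -32865 (U = -9 + 3*((4873 - 1375) - 14450) = -9 + 3*(3498 - 14450) = -9 + 3*(-10952) = -9 - 32856 = -32865)
√(U + L(24)) = √(-32865 + 1/42) = √(-1380329/42) = I*√57973818/42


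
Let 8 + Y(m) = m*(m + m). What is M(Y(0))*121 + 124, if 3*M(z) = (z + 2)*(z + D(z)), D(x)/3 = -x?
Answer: -3748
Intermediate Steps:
D(x) = -3*x (D(x) = 3*(-x) = -3*x)
Y(m) = -8 + 2*m**2 (Y(m) = -8 + m*(m + m) = -8 + m*(2*m) = -8 + 2*m**2)
M(z) = -2*z*(2 + z)/3 (M(z) = ((z + 2)*(z - 3*z))/3 = ((2 + z)*(-2*z))/3 = (-2*z*(2 + z))/3 = -2*z*(2 + z)/3)
M(Y(0))*121 + 124 = (2*(-8 + 2*0**2)*(-2 - (-8 + 2*0**2))/3)*121 + 124 = (2*(-8 + 2*0)*(-2 - (-8 + 2*0))/3)*121 + 124 = (2*(-8 + 0)*(-2 - (-8 + 0))/3)*121 + 124 = ((2/3)*(-8)*(-2 - 1*(-8)))*121 + 124 = ((2/3)*(-8)*(-2 + 8))*121 + 124 = ((2/3)*(-8)*6)*121 + 124 = -32*121 + 124 = -3872 + 124 = -3748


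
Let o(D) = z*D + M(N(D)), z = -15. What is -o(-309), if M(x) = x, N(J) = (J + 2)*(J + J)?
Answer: -194361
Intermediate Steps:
N(J) = 2*J*(2 + J) (N(J) = (2 + J)*(2*J) = 2*J*(2 + J))
o(D) = -15*D + 2*D*(2 + D)
-o(-309) = -(-309)*(-11 + 2*(-309)) = -(-309)*(-11 - 618) = -(-309)*(-629) = -1*194361 = -194361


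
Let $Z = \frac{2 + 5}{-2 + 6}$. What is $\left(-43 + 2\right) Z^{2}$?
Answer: $- \frac{2009}{16} \approx -125.56$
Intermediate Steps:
$Z = \frac{7}{4} \approx 1.75$
$\left(-43 + 2\right) Z^{2} = \left(-43 + 2\right) \left(\frac{7}{4}\right)^{2} = \left(-41\right) \frac{49}{16} = - \frac{2009}{16}$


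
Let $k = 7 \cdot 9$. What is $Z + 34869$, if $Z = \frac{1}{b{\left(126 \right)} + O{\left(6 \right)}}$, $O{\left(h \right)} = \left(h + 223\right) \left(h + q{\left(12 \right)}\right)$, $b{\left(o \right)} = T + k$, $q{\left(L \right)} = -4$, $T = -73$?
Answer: $\frac{15621313}{448} \approx 34869.0$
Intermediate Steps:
$k = 63$
$b{\left(o \right)} = -10$ ($b{\left(o \right)} = -73 + 63 = -10$)
$O{\left(h \right)} = \left(-4 + h\right) \left(223 + h\right)$ ($O{\left(h \right)} = \left(h + 223\right) \left(h - 4\right) = \left(223 + h\right) \left(-4 + h\right) = \left(-4 + h\right) \left(223 + h\right)$)
$Z = \frac{1}{448}$ ($Z = \frac{1}{-10 + \left(-892 + 6^{2} + 219 \cdot 6\right)} = \frac{1}{-10 + \left(-892 + 36 + 1314\right)} = \frac{1}{-10 + 458} = \frac{1}{448} \approx 0.0022321$)
$Z + 34869 = \frac{1}{448} + 34869 = \frac{15621313}{448}$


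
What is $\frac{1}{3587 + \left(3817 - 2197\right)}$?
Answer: $\frac{1}{5207} \approx 0.00019205$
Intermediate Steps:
$\frac{1}{3587 + \left(3817 - 2197\right)} = \frac{1}{3587 + 1620} = \frac{1}{5207}$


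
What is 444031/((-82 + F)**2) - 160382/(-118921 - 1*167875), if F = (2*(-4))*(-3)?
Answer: 31971459931/241195436 ≈ 132.55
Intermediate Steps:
F = 24 (F = -8*(-3) = 24)
444031/((-82 + F)**2) - 160382/(-118921 - 1*167875) = 444031/((-82 + 24)**2) - 160382/(-118921 - 1*167875) = 444031/((-58)**2) - 160382/(-118921 - 167875) = 444031/3364 - 160382/(-286796) = 444031*(1/3364) - 160382*(-1/286796) = 444031/3364 + 80191/143398 = 31971459931/241195436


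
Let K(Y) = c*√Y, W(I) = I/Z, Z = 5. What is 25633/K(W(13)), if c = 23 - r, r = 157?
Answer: -25633*√65/1742 ≈ -118.63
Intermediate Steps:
W(I) = I/5
c = -134 (c = 23 - 1*157 = 23 - 157 = -134)
K(Y) = -134*√Y
25633/K(W(13)) = 25633/((-134*√65/5)) = 25633*(-√65/1742) = -25633*√65/1742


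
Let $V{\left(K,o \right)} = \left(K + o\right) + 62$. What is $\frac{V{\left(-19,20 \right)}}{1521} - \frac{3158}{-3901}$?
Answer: $\frac{561009}{659269} \approx 0.85096$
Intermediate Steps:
$V{\left(K,o \right)} = 62 + K + o$
$\frac{V{\left(-19,20 \right)}}{1521} - \frac{3158}{-3901} = \frac{62 - 19 + 20}{1521} - \frac{3158}{-3901} = 63 \cdot \frac{1}{1521} - - \frac{3158}{3901} = \frac{7}{169} + \frac{3158}{3901} = \frac{561009}{659269}$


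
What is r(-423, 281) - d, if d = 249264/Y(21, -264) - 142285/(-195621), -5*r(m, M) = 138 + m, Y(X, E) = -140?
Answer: 12575602156/6846735 ≈ 1836.7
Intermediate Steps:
r(m, M) = -138/5 - m/5 (r(m, M) = -(138 + m)/5 = -138/5 - m/5)
d = -12185338261/6846735 (d = 249264/(-140) - 142285/(-195621) = 249264*(-1/140) - 142285*(-1/195621) = -62316/35 + 142285/195621 = -12185338261/6846735 ≈ -1779.7)
r(-423, 281) - d = (-138/5 - ⅕*(-423)) - 1*(-12185338261/6846735) = (-138/5 + 423/5) + 12185338261/6846735 = 57 + 12185338261/6846735 = 12575602156/6846735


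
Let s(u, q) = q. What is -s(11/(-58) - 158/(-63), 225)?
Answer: -225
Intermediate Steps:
-s(11/(-58) - 158/(-63), 225) = -1*225 = -225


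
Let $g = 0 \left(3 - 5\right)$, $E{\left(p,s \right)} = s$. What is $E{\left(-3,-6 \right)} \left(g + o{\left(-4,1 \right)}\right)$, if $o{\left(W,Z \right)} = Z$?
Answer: $-6$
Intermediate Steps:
$g = 0$ ($g = 0 \left(-2\right) = 0$)
$E{\left(-3,-6 \right)} \left(g + o{\left(-4,1 \right)}\right) = - 6 \left(0 + 1\right) = \left(-6\right) 1 = -6$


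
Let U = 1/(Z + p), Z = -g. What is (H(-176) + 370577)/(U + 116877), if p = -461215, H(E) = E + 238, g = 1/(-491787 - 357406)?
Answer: 145164674403906666/45776110042361045 ≈ 3.1712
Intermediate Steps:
g = -1/849193 (g = 1/(-849193) = -1/849193 ≈ -1.1776e-6)
Z = 1/849193 (Z = -1*(-1/849193) = 1/849193 ≈ 1.1776e-6)
H(E) = 238 + E
U = -849193/391660549494 (U = 1/(1/849193 - 461215) = 1/(-391660549494/849193) = -849193/391660549494 ≈ -2.1682e-6)
(H(-176) + 370577)/(U + 116877) = ((238 - 176) + 370577)/(-849193/391660549494 + 116877) = (62 + 370577)/(45776110042361045/391660549494) = 370639*(391660549494/45776110042361045) = 145164674403906666/45776110042361045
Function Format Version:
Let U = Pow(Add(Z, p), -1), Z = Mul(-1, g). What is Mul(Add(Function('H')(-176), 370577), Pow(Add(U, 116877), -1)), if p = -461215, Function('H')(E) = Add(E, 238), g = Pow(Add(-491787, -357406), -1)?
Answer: Rational(145164674403906666, 45776110042361045) ≈ 3.1712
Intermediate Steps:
g = Rational(-1, 849193) (g = Pow(-849193, -1) = Rational(-1, 849193) ≈ -1.1776e-6)
Z = Rational(1, 849193) (Z = Mul(-1, Rational(-1, 849193)) = Rational(1, 849193) ≈ 1.1776e-6)
Function('H')(E) = Add(238, E)
U = Rational(-849193, 391660549494) (U = Pow(Add(Rational(1, 849193), -461215), -1) = Pow(Rational(-391660549494, 849193), -1) = Rational(-849193, 391660549494) ≈ -2.1682e-6)
Mul(Add(Function('H')(-176), 370577), Pow(Add(U, 116877), -1)) = Mul(Add(Add(238, -176), 370577), Pow(Add(Rational(-849193, 391660549494), 116877), -1)) = Mul(Add(62, 370577), Pow(Rational(45776110042361045, 391660549494), -1)) = Mul(370639, Rational(391660549494, 45776110042361045)) = Rational(145164674403906666, 45776110042361045)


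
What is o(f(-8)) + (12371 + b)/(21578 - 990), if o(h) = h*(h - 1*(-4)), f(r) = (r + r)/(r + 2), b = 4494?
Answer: 3445865/185292 ≈ 18.597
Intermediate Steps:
f(r) = 2*r/(2 + r) (f(r) = (2*r)/(2 + r) = 2*r/(2 + r))
o(h) = h*(4 + h) (o(h) = h*(h + 4) = h*(4 + h))
o(f(-8)) + (12371 + b)/(21578 - 990) = (2*(-8)/(2 - 8))*(4 + 2*(-8)/(2 - 8)) + (12371 + 4494)/(21578 - 990) = (2*(-8)/(-6))*(4 + 2*(-8)/(-6)) + 16865/20588 = (2*(-8)*(-1/6))*(4 + 2*(-8)*(-1/6)) + 16865*(1/20588) = 8*(4 + 8/3)/3 + 16865/20588 = (8/3)*(20/3) + 16865/20588 = 160/9 + 16865/20588 = 3445865/185292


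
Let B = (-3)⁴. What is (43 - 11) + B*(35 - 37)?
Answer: -130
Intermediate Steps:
B = 81
(43 - 11) + B*(35 - 37) = (43 - 11) + 81*(35 - 37) = 32 + 81*(-2) = 32 - 162 = -130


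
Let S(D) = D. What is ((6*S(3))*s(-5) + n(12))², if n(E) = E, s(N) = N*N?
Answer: 213444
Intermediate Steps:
s(N) = N²
((6*S(3))*s(-5) + n(12))² = ((6*3)*(-5)² + 12)² = (18*25 + 12)² = (450 + 12)² = 462² = 213444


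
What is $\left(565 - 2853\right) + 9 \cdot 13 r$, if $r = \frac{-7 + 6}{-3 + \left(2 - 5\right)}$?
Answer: $- \frac{4537}{2} \approx -2268.5$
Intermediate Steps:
$r = \frac{1}{6}$ ($r = - \frac{1}{-3 - 3} = - \frac{1}{-6} = \left(-1\right) \left(- \frac{1}{6}\right) = \frac{1}{6} \approx 0.16667$)
$\left(565 - 2853\right) + 9 \cdot 13 r = \left(565 - 2853\right) + 9 \cdot 13 \cdot \frac{1}{6} = -2288 + 117 \cdot \frac{1}{6} = -2288 + \frac{39}{2} = - \frac{4537}{2}$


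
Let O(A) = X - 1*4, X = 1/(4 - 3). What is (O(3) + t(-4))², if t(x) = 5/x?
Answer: 289/16 ≈ 18.063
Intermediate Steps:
X = 1 (X = 1/1 = 1)
O(A) = -3 (O(A) = 1 - 1*4 = 1 - 4 = -3)
(O(3) + t(-4))² = (-3 + 5/(-4))² = (-3 + 5*(-¼))² = (-3 - 5/4)² = (-17/4)² = 289/16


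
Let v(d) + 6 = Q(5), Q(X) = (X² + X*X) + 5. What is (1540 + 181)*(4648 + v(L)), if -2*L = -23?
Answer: 8083537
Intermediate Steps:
L = 23/2 (L = -½*(-23) = 23/2 ≈ 11.500)
Q(X) = 5 + 2*X² (Q(X) = (X² + X²) + 5 = 2*X² + 5 = 5 + 2*X²)
v(d) = 49 (v(d) = -6 + (5 + 2*5²) = -6 + (5 + 2*25) = -6 + (5 + 50) = -6 + 55 = 49)
(1540 + 181)*(4648 + v(L)) = (1540 + 181)*(4648 + 49) = 1721*4697 = 8083537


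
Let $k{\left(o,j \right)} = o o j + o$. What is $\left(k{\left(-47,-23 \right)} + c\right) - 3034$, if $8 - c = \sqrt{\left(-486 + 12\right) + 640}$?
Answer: $-53880 - \sqrt{166} \approx -53893.0$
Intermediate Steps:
$k{\left(o,j \right)} = o + j o^{2}$ ($k{\left(o,j \right)} = o^{2} j + o = j o^{2} + o = o + j o^{2}$)
$c = 8 - \sqrt{166}$ ($c = 8 - \sqrt{\left(-486 + 12\right) + 640} = 8 - \sqrt{-474 + 640} = 8 - \sqrt{166} \approx -4.8841$)
$\left(k{\left(-47,-23 \right)} + c\right) - 3034 = \left(- 47 \left(1 - -1081\right) + \left(8 - \sqrt{166}\right)\right) - 3034 = \left(- 47 \left(1 + 1081\right) + \left(8 - \sqrt{166}\right)\right) - 3034 = \left(\left(-47\right) 1082 + \left(8 - \sqrt{166}\right)\right) - 3034 = \left(-50854 + \left(8 - \sqrt{166}\right)\right) - 3034 = \left(-50846 - \sqrt{166}\right) - 3034 = -53880 - \sqrt{166}$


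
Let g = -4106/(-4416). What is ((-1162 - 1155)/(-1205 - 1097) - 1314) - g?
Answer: -3339215147/2541408 ≈ -1313.9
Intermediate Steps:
g = 2053/2208 (g = -4106*(-1/4416) = 2053/2208 ≈ 0.92980)
((-1162 - 1155)/(-1205 - 1097) - 1314) - g = ((-1162 - 1155)/(-1205 - 1097) - 1314) - 1*2053/2208 = (-2317/(-2302) - 1314) - 2053/2208 = (-2317*(-1/2302) - 1314) - 2053/2208 = (2317/2302 - 1314) - 2053/2208 = -3022511/2302 - 2053/2208 = -3339215147/2541408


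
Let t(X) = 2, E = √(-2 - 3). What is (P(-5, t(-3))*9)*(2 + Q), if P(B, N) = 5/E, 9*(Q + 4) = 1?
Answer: 17*I*√5 ≈ 38.013*I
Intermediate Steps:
E = I*√5 (E = √(-5) = I*√5 ≈ 2.2361*I)
Q = -35/9 (Q = -4 + (⅑)*1 = -4 + ⅑ = -35/9 ≈ -3.8889)
P(B, N) = -I*√5 (P(B, N) = 5/((I*√5)) = 5*(-I*√5/5) = -I*√5)
(P(-5, t(-3))*9)*(2 + Q) = (-I*√5*9)*(2 - 35/9) = -9*I*√5*(-17/9) = 17*I*√5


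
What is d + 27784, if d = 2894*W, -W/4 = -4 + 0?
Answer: 74088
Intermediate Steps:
W = 16 (W = -4*(-4 + 0) = -4*(-4) = 16)
d = 46304 (d = 2894*16 = 46304)
d + 27784 = 46304 + 27784 = 74088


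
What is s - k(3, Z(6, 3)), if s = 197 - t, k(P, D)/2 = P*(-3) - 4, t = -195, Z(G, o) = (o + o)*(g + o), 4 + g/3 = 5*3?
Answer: 418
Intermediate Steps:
g = 33 (g = -12 + 3*(5*3) = -12 + 3*15 = -12 + 45 = 33)
Z(G, o) = 2*o*(33 + o) (Z(G, o) = (o + o)*(33 + o) = (2*o)*(33 + o) = 2*o*(33 + o))
k(P, D) = -8 - 6*P (k(P, D) = 2*(P*(-3) - 4) = 2*(-3*P - 4) = 2*(-4 - 3*P) = -8 - 6*P)
s = 392 (s = 197 - 1*(-195) = 197 + 195 = 392)
s - k(3, Z(6, 3)) = 392 - (-8 - 6*3) = 392 - (-8 - 18) = 392 - 1*(-26) = 392 + 26 = 418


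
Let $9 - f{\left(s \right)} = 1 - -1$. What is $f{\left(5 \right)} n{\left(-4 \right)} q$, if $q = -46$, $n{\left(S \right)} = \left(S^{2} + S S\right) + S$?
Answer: $-9016$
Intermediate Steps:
$f{\left(s \right)} = 7$ ($f{\left(s \right)} = 9 - \left(1 - -1\right) = 9 - \left(1 + 1\right) = 9 - 2 = 7$)
$n{\left(S \right)} = S + 2 S^{2}$ ($n{\left(S \right)} = \left(S^{2} + S^{2}\right) + S = 2 S^{2} + S = S + 2 S^{2}$)
$f{\left(5 \right)} n{\left(-4 \right)} q = 7 \left(- 4 \left(1 + 2 \left(-4\right)\right)\right) \left(-46\right) = 7 \left(- 4 \left(1 - 8\right)\right) \left(-46\right) = 7 \left(\left(-4\right) \left(-7\right)\right) \left(-46\right) = 7 \cdot 28 \left(-46\right) = 196 \left(-46\right) = -9016$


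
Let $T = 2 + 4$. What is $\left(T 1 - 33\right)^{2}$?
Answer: $729$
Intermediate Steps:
$T = 6$
$\left(T 1 - 33\right)^{2} = \left(6 \cdot 1 - 33\right)^{2} = \left(6 - 33\right)^{2} = \left(-27\right)^{2} = 729$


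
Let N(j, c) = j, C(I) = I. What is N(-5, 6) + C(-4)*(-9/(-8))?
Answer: -19/2 ≈ -9.5000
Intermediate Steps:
N(-5, 6) + C(-4)*(-9/(-8)) = -5 - (-36)/(-8) = -5 - (-36)*(-1)/8 = -5 - 4*9/8 = -5 - 9/2 = -19/2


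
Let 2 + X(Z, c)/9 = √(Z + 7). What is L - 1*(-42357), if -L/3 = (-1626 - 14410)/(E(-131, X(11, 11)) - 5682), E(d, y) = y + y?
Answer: 38454505625/908047 - 72162*√2/908047 ≈ 42349.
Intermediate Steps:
X(Z, c) = -18 + 9*√(7 + Z) (X(Z, c) = -18 + 9*√(Z + 7) = -18 + 9*√(7 + Z))
E(d, y) = 2*y
L = 48108/(-5718 + 54*√2) (L = -3*(-1626 - 14410)/(2*(-18 + 9*√(7 + 11)) - 5682) = -(-48108)/(2*(-18 + 9*√18) - 5682) = -(-48108)/(2*(-18 + 9*(3*√2)) - 5682) = -(-48108)/(2*(-18 + 27*√2) - 5682) = -(-48108)/((-36 + 54*√2) - 5682) = -(-48108)/(-5718 + 54*√2) = 48108/(-5718 + 54*√2) ≈ -8.5273)
L - 1*(-42357) = (-7641154/908047 - 72162*√2/908047) - 1*(-42357) = (-7641154/908047 - 72162*√2/908047) + 42357 = 38454505625/908047 - 72162*√2/908047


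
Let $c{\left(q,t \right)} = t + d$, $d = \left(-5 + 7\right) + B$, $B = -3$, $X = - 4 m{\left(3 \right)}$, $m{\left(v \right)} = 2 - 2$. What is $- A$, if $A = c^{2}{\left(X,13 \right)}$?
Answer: $-144$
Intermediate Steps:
$m{\left(v \right)} = 0$
$X = 0$ ($X = \left(-4\right) 0 = 0$)
$d = -1$ ($d = \left(-5 + 7\right) - 3 = 2 - 3 = -1$)
$c{\left(q,t \right)} = -1 + t$ ($c{\left(q,t \right)} = t - 1 = -1 + t$)
$A = 144$ ($A = \left(-1 + 13\right)^{2} = 12^{2} = 144$)
$- A = \left(-1\right) 144 = -144$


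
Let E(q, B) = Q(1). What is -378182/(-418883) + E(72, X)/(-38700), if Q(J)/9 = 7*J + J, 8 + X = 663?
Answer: 405707884/450299225 ≈ 0.90097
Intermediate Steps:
X = 655 (X = -8 + 663 = 655)
Q(J) = 72*J (Q(J) = 9*(7*J + J) = 9*(8*J) = 72*J)
E(q, B) = 72 (E(q, B) = 72*1 = 72)
-378182/(-418883) + E(72, X)/(-38700) = -378182/(-418883) + 72/(-38700) = -378182*(-1/418883) + 72*(-1/38700) = 378182/418883 - 2/1075 = 405707884/450299225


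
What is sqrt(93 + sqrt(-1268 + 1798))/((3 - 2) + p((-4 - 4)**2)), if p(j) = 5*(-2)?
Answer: -sqrt(93 + sqrt(530))/9 ≈ -1.1968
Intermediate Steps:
p(j) = -10
sqrt(93 + sqrt(-1268 + 1798))/((3 - 2) + p((-4 - 4)**2)) = sqrt(93 + sqrt(-1268 + 1798))/((3 - 2) - 10) = sqrt(93 + sqrt(530))/(1 - 10) = sqrt(93 + sqrt(530))/(-9) = sqrt(93 + sqrt(530))*(-1/9) = -sqrt(93 + sqrt(530))/9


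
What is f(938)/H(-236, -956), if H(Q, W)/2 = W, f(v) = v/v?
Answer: -1/1912 ≈ -0.00052301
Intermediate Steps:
f(v) = 1
H(Q, W) = 2*W
f(938)/H(-236, -956) = 1/(2*(-956)) = 1/(-1912) = 1*(-1/1912) = -1/1912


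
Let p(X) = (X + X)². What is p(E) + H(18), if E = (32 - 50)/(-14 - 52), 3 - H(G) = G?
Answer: -1779/121 ≈ -14.702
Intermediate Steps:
H(G) = 3 - G
E = 3/11 (E = -18/(-66) = -18*(-1/66) = 3/11 ≈ 0.27273)
p(X) = 4*X² (p(X) = (2*X)² = 4*X²)
p(E) + H(18) = 4*(3/11)² + (3 - 1*18) = 4*(9/121) + (3 - 18) = 36/121 - 15 = -1779/121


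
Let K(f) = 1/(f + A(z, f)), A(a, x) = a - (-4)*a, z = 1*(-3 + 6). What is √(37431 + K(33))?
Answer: √5390067/12 ≈ 193.47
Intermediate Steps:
z = 3 (z = 1*3 = 3)
A(a, x) = 5*a (A(a, x) = a + 4*a = 5*a)
K(f) = 1/(15 + f) (K(f) = 1/(f + 5*3) = 1/(f + 15) = 1/(15 + f))
√(37431 + K(33)) = √(37431 + 1/(15 + 33)) = √(37431 + 1/48) = √(1796689/48) = √5390067/12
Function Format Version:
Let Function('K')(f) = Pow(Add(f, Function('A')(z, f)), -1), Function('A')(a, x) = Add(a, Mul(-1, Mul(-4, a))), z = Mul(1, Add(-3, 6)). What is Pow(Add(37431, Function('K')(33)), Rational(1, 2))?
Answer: Mul(Rational(1, 12), Pow(5390067, Rational(1, 2))) ≈ 193.47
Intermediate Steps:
z = 3 (z = Mul(1, 3) = 3)
Function('A')(a, x) = Mul(5, a) (Function('A')(a, x) = Add(a, Mul(4, a)) = Mul(5, a))
Function('K')(f) = Pow(Add(15, f), -1) (Function('K')(f) = Pow(Add(f, Mul(5, 3)), -1) = Pow(Add(f, 15), -1) = Pow(Add(15, f), -1))
Pow(Add(37431, Function('K')(33)), Rational(1, 2)) = Pow(Add(37431, Pow(Add(15, 33), -1)), Rational(1, 2)) = Pow(Add(37431, Pow(48, -1)), Rational(1, 2)) = Pow(Add(37431, Rational(1, 48)), Rational(1, 2)) = Pow(Rational(1796689, 48), Rational(1, 2)) = Mul(Rational(1, 12), Pow(5390067, Rational(1, 2)))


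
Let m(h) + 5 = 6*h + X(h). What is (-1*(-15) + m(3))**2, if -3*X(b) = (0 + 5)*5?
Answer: 3481/9 ≈ 386.78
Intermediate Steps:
X(b) = -25/3 (X(b) = -(0 + 5)*5/3 = -5*5/3 = -1/3*25 = -25/3)
m(h) = -40/3 + 6*h (m(h) = -5 + (6*h - 25/3) = -5 + (-25/3 + 6*h) = -40/3 + 6*h)
(-1*(-15) + m(3))**2 = (-1*(-15) + (-40/3 + 6*3))**2 = (15 + (-40/3 + 18))**2 = (15 + 14/3)**2 = (59/3)**2 = 3481/9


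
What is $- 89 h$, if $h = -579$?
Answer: $51531$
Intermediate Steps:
$- 89 h = \left(-89\right) \left(-579\right) = 51531$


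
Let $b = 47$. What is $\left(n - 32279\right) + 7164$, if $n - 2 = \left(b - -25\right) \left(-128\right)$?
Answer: $-34329$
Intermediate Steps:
$n = -9214$ ($n = 2 + \left(47 - -25\right) \left(-128\right) = 2 + \left(47 + 25\right) \left(-128\right) = 2 + 72 \left(-128\right) = 2 - 9216 = -9214$)
$\left(n - 32279\right) + 7164 = \left(-9214 - 32279\right) + 7164 = -41493 + 7164 = -34329$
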